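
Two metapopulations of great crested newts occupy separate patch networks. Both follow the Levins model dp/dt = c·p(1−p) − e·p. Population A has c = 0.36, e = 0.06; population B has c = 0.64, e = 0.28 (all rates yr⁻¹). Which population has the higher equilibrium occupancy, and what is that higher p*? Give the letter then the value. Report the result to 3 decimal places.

A: p*_A = 1 − 0.06/0.36 = 0.8333.
B: p*_B = 1 − 0.28/0.64 = 0.5625.
A is higher at 0.8333.

A, 0.833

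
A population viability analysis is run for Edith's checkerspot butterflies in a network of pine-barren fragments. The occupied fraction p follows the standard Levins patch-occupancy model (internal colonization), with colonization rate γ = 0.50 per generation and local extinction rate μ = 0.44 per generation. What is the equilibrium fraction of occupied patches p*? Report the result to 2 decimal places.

At equilibrium, colonization balances extinction: γ·p*·(1−p*) = μ·p*.
So p* = 1 − μ/γ = 1 − 0.44/0.50 = 1 − 0.8800 = 0.1200.

0.12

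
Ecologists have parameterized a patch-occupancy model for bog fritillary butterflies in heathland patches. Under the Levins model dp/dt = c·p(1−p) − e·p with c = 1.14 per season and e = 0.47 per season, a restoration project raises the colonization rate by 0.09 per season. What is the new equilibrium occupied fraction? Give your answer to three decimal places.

0.618

Before: p* = 1 − 0.47/1.14 = 0.5877.
After the change, c = 1.23, e = 0.47, so p* = 1 − 0.47/1.23 = 0.6179.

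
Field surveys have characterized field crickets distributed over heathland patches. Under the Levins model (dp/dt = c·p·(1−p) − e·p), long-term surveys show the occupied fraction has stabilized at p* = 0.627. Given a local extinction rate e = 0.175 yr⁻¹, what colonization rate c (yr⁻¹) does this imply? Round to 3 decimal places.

0.469

At equilibrium c(1−p*) = e, so c = e/(1−p*).
c = 0.175/(1 − 0.627) = 0.175/0.3730 = 0.4692.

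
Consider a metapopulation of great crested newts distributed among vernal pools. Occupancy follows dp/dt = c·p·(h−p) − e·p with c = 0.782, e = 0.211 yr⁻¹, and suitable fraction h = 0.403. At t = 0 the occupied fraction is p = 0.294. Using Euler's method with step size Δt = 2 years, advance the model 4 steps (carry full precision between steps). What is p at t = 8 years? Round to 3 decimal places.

Update rule: p ← p + [c·p·(h−p) − e·p]·Δt with Δt = 2.
step 1: Δp = -0.07395, p = 0.22005
step 2: Δp = -0.02990, p = 0.19015
step 3: Δp = -0.01694, p = 0.17321
step 4: Δp = -0.01084, p = 0.16237

0.162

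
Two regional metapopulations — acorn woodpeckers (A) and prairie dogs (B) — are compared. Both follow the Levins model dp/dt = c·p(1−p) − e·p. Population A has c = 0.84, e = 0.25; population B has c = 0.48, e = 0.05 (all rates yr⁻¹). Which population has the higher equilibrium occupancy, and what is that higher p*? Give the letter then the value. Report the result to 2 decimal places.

B, 0.90

A: p*_A = 1 − 0.25/0.84 = 0.7024.
B: p*_B = 1 − 0.05/0.48 = 0.8958.
B is higher at 0.8958.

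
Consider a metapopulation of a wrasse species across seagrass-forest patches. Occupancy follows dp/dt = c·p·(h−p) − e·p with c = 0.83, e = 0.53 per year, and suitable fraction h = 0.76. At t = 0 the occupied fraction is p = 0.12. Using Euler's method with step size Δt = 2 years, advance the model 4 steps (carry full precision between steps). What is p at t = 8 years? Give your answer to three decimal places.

Update rule: p ← p + [c·p·(h−p) − e·p]·Δt with Δt = 2.
t = 2: p = 0.12000 + (+0.00029) = 0.12029
t = 4: p = 0.12029 + (+0.00023) = 0.12052
t = 6: p = 0.12052 + (+0.00019) = 0.12070
t = 8: p = 0.12070 + (+0.00015) = 0.12085

0.121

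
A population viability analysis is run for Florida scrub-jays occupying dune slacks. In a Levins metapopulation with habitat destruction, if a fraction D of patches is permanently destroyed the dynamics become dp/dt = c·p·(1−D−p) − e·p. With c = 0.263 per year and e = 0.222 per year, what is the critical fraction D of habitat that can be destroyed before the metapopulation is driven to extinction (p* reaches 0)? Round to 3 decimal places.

0.156

The nontrivial equilibrium is p* = (1−D) − e/c; extinction occurs when this hits zero.
So D_crit = 1 − e/c = 1 − 0.222/0.263 = 1 − 0.8441 = 0.1559.
Note this equals the original equilibrium occupancy — the Levins extinction-debt result.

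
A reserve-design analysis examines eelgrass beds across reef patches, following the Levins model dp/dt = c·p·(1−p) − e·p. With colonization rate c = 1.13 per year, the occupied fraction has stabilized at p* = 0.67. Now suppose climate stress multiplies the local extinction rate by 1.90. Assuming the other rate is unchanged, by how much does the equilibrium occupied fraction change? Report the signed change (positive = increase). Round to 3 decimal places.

Balance c(1−p*) = e gives e = 1.13×(1 − 0.67000) = 0.37290.
New p* = 1 − e/c = 1 − 0.70851/1.13000 = 0.37300.
Δp* = 0.37300 − 0.67000 = -0.29700.

-0.297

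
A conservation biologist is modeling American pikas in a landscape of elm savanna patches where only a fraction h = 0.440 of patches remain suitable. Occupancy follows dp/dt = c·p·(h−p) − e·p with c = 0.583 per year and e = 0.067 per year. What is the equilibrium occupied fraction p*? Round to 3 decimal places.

0.325

Setting dp/dt = 0 and dividing by p* gives c·(h−p*) = e.
So p* = h − e/c = 0.440 − 0.067/0.583 = 0.440 − 0.1149 = 0.3251.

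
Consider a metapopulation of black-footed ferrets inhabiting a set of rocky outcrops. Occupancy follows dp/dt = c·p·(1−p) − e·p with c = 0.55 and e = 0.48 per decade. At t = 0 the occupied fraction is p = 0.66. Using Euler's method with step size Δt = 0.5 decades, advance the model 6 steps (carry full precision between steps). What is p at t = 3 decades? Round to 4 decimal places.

Update rule: p ← p + [c·p·(1−p) − e·p]·Δt with Δt = 0.5.
p: 0.66000 → 0.56331  (Δp = -0.09669)
p: 0.56331 → 0.49576  (Δp = -0.06755)
p: 0.49576 → 0.44553  (Δp = -0.05024)
p: 0.44553 → 0.40653  (Δp = -0.03899)
p: 0.40653 → 0.37531  (Δp = -0.03122)
p: 0.37531 → 0.34971  (Δp = -0.02560)

0.3497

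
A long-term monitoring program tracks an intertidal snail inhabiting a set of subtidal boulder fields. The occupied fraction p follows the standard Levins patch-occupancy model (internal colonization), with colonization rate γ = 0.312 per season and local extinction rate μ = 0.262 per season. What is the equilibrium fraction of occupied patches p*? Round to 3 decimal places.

0.160

At equilibrium, colonization balances extinction: γ·p*·(1−p*) = μ·p*.
So p* = 1 − μ/γ = 1 − 0.262/0.312 = 1 − 0.8397 = 0.1603.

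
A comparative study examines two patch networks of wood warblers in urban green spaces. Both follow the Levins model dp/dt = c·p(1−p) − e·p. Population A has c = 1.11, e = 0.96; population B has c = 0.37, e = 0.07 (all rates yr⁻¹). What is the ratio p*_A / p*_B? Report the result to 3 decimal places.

0.167

A: p*_A = 1 − 0.96/1.11 = 0.1351.
B: p*_B = 1 − 0.07/0.37 = 0.8108.
p*_A / p*_B = 0.1351/0.8108 = 0.1667.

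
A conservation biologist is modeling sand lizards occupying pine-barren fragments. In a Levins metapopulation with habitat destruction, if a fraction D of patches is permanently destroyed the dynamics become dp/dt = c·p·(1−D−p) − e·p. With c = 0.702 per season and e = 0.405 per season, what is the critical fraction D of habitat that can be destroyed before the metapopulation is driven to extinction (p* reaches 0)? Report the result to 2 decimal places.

0.42

The nontrivial equilibrium is p* = (1−D) − e/c; extinction occurs when this hits zero.
So D_crit = 1 − e/c = 1 − 0.405/0.702 = 1 − 0.5769 = 0.4231.
This equals the undisturbed p*, a classic result of Lande's extension.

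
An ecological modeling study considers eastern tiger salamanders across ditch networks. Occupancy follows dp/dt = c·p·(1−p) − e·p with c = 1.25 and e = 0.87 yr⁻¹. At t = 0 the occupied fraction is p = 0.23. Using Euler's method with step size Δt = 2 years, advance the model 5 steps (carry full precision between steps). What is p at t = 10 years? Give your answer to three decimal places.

0.304

Update rule: p ← p + [c·p·(1−p) − e·p]·Δt with Δt = 2.
p: 0.23000 → 0.27255  (Δp = +0.04255)
p: 0.27255 → 0.29398  (Δp = +0.02143)
p: 0.29398 → 0.30134  (Δp = +0.00736)
p: 0.30134 → 0.30334  (Δp = +0.00200)
p: 0.30334 → 0.30384  (Δp = +0.00050)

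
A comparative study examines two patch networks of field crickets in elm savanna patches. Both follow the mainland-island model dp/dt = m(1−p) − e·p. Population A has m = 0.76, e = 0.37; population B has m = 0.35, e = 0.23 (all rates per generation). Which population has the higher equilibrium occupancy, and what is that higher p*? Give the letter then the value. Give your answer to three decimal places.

A, 0.673

A: p*_A = m/(m+e) = 0.76/1.1300 = 0.6726.
B: p*_B = 0.35/0.5800 = 0.6034.
A is higher at 0.6726.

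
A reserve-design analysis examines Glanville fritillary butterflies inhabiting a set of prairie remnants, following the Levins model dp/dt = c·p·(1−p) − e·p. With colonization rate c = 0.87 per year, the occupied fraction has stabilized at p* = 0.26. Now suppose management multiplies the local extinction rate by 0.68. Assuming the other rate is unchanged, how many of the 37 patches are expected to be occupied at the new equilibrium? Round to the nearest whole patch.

Balance c(1−p*) = e gives e = 0.87×(1 − 0.26000) = 0.64380.
New p* = 1 − e/c = 1 − 0.43778/0.87000 = 0.49680.
Expected occupied = 37 × 0.49680 = 18.38 ≈ 18.

18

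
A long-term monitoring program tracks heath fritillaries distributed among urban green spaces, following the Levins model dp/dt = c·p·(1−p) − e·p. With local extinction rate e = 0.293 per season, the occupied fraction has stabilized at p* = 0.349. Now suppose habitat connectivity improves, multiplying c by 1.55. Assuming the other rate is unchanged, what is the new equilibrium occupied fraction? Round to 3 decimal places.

Balance c(1−p*) = e gives c = e/(1 − 0.34900) = 0.293/0.65100 = 0.45008.
New p* = 1 − e/c = 1 − 0.29300/0.69762 = 0.58000.

0.580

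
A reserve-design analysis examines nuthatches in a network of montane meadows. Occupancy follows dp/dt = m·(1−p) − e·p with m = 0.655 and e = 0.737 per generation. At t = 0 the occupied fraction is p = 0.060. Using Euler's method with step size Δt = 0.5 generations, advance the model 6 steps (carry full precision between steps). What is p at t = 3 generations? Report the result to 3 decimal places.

0.470

Update rule: p ← p + [m·(1−p) − e·p]·Δt with Δt = 0.5.
t = 0.5: p = 0.06000 + (+0.28574) = 0.34574
t = 1: p = 0.34574 + (+0.08686) = 0.43260
t = 1.5: p = 0.43260 + (+0.02641) = 0.45901
t = 2: p = 0.45901 + (+0.00803) = 0.46704
t = 2.5: p = 0.46704 + (+0.00244) = 0.46948
t = 3: p = 0.46948 + (+0.00074) = 0.47022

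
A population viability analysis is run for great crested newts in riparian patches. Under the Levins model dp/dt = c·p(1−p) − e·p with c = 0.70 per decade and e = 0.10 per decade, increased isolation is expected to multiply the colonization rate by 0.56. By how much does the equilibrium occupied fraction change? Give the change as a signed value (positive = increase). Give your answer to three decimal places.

-0.112

Before: p* = 1 − 0.10/0.70 = 0.8571.
After the change, c = 0.392, e = 0.1, so p* = 1 − 0.1/0.392 = 0.7449.
Δp* = 0.7449 − 0.8571 = -0.1122.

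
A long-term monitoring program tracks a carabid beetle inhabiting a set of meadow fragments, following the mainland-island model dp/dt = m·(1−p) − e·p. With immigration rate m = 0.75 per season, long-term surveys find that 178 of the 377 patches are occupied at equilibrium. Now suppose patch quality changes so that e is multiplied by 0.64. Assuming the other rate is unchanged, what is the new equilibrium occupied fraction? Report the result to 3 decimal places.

Observed p* = 178/377 = 0.47215.
Balance m(1−p*) = e·p* gives e = m(1−p*)/p* = 0.75×0.52785/0.47215 = 0.83848.
New p* = m/(m+e) = 0.75000/(0.75000+0.53663) = 0.58292.

0.583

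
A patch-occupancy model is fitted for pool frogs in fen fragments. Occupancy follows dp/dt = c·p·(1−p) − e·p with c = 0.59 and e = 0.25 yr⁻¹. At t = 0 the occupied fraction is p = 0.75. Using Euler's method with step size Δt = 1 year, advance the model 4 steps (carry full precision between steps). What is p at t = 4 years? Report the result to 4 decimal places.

0.5996

Update rule: p ← p + [c·p·(1−p) − e·p]·Δt with Δt = 1.
step 1: Δp = -0.07687, p = 0.67312
step 2: Δp = -0.03846, p = 0.63466
step 3: Δp = -0.02186, p = 0.61280
step 4: Δp = -0.01321, p = 0.59959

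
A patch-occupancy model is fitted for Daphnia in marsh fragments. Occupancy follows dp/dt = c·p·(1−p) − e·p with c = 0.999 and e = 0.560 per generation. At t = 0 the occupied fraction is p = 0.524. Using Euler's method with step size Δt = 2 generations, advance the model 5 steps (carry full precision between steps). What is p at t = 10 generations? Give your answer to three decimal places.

Update rule: p ← p + [c·p·(1−p) − e·p]·Δt with Δt = 2.
step 1: Δp = -0.08853, p = 0.43547
step 2: Δp = +0.00345, p = 0.43892
step 3: Δp = +0.00045, p = 0.43938
step 4: Δp = +0.00006, p = 0.43943
step 5: Δp = +0.00001, p = 0.43944

0.439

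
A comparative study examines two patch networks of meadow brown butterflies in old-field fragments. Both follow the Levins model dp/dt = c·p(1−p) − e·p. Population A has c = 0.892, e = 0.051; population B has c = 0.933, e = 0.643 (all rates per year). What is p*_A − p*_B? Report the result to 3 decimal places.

A: p*_A = 1 − 0.051/0.892 = 0.9428.
B: p*_B = 1 − 0.643/0.933 = 0.3108.
p*_A − p*_B = 0.9428 − 0.3108 = 0.6320.

0.632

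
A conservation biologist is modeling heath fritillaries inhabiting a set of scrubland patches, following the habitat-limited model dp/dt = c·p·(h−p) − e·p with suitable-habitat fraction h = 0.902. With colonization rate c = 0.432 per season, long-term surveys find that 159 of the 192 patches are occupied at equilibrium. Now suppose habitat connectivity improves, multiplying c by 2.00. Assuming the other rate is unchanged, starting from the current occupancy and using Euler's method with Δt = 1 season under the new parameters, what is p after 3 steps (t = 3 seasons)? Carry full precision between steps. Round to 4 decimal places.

Observed p* = 159/192 = 0.82812.
Balance c(h−p*) = e gives e = 0.432×(0.902 − 0.82812) = 0.03191.
Starting from p₀ = 0.82812; update p ← p + (dp/dt)·Δt with the new parameters.
  1  |  dp/dt·Δt = +0.026429  |  p_1 = 0.854554
  2  |  dp/dt·Δt = +0.007759  |  p_2 = 0.862313
  3  |  dp/dt·Δt = +0.002049  |  p_3 = 0.864361

0.8644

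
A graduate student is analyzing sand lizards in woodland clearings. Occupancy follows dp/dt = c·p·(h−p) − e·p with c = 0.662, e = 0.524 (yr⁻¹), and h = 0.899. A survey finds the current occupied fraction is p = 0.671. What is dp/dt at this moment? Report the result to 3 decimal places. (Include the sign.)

Colonization term: c·p·(h−p) = 0.662×0.671×0.2280 = 0.10128.
Extinction term: e·p = 0.35160.
dp/dt = 0.10128 − 0.35160 = -0.25033.

-0.250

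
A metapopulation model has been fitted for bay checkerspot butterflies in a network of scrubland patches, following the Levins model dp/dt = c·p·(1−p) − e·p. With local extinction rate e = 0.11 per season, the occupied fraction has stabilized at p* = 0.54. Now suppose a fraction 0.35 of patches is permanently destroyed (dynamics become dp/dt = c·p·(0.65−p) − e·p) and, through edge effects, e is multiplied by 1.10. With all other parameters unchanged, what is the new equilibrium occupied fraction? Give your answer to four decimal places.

Balance c(1−p*) = e gives c = e/(1 − 0.54000) = 0.11/0.46000 = 0.23913.
New p* = 0.65 − e/c = 0.65 − 0.12100/0.23913 = 0.14400.

0.1440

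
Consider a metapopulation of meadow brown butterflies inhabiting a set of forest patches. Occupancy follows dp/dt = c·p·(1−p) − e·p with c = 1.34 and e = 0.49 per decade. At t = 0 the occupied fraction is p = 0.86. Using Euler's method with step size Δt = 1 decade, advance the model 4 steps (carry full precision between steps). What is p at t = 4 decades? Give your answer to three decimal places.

Update rule: p ← p + [c·p·(1−p) − e·p]·Δt with Δt = 1.
t = 1: p = 0.86000 + (-0.26006) = 0.59994
t = 2: p = 0.59994 + (+0.02765) = 0.62758
t = 3: p = 0.62758 + (+0.00567) = 0.63326
t = 4: p = 0.63326 + (+0.00091) = 0.63417

0.634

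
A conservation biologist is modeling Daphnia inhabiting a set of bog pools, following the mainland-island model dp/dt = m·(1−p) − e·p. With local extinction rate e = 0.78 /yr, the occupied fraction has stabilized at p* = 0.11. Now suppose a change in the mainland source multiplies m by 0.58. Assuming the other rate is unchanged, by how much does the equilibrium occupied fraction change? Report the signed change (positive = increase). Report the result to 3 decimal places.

Balance m(1−p*) = e·p* gives m = e·p*/(1−p*) = 0.78×0.11000/0.89000 = 0.09640.
New p* = m/(m+e) = 0.05591/(0.05591+0.78000) = 0.06689.
Δp* = 0.06689 − 0.11000 = -0.04311.

-0.043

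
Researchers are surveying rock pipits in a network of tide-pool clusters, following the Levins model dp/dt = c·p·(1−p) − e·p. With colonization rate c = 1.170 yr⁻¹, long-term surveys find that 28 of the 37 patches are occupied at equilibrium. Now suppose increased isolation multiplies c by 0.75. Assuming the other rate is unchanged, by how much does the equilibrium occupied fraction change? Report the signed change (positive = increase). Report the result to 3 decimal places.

-0.081

Observed p* = 28/37 = 0.75676.
Balance c(1−p*) = e gives e = 1.170×(1 − 0.75676) = 0.28459.
New p* = 1 − e/c = 1 − 0.28459/0.87750 = 0.67568.
Δp* = 0.67568 − 0.75676 = -0.08108.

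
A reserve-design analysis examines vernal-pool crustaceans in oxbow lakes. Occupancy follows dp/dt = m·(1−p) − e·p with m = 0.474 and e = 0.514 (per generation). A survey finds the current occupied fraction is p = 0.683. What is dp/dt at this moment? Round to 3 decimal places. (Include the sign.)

Colonization term: m·(1−p) = 0.474×0.3170 = 0.15026.
Extinction term: e·p = 0.35106.
dp/dt = 0.15026 − 0.35106 = -0.20080.

-0.201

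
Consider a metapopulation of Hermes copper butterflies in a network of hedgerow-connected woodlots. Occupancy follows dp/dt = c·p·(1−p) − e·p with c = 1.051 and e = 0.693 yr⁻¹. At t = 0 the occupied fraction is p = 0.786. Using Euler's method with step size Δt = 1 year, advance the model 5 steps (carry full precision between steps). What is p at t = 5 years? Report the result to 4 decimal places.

Update rule: p ← p + [c·p·(1−p) − e·p]·Δt with Δt = 1.
t = 1: p = 0.78600 + (-0.36792) = 0.41808
t = 2: p = 0.41808 + (-0.03403) = 0.38405
t = 3: p = 0.38405 + (-0.01753) = 0.36652
t = 4: p = 0.36652 + (-0.00998) = 0.35655
t = 5: p = 0.35655 + (-0.00597) = 0.35058

0.3506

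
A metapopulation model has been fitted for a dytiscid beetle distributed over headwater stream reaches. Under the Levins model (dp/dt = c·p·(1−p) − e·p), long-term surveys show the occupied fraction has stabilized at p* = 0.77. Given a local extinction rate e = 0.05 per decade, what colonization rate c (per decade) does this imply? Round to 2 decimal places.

At equilibrium c(1−p*) = e, so c = e/(1−p*).
c = 0.05/(1 − 0.77) = 0.05/0.2300 = 0.2174.

0.22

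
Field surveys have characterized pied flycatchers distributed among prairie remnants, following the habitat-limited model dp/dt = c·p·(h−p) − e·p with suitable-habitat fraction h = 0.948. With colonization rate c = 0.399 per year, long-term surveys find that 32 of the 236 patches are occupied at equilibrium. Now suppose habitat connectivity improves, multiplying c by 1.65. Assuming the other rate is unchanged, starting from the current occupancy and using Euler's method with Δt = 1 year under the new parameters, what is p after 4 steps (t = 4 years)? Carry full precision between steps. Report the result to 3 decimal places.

Observed p* = 32/236 = 0.13559.
Balance c(h−p*) = e gives e = 0.399×(0.948 − 0.13559) = 0.32415.
Starting from p₀ = 0.13559; update p ← p + (dp/dt)·Δt with the new parameters.
p: 0.13559 → 0.16416  (Δp = +0.02857)
p: 0.16416 → 0.19566  (Δp = +0.03150)
p: 0.19566 → 0.22915  (Δp = +0.03349)
p: 0.22915 → 0.26332  (Δp = +0.03417)

0.263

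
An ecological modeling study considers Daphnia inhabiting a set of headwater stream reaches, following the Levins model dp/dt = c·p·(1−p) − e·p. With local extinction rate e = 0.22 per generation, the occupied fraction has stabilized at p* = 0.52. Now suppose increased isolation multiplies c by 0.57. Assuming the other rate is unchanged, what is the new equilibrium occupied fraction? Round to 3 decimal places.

Balance c(1−p*) = e gives c = e/(1 − 0.52000) = 0.22/0.48000 = 0.45833.
New p* = 1 − e/c = 1 − 0.22000/0.26125 = 0.15789.

0.158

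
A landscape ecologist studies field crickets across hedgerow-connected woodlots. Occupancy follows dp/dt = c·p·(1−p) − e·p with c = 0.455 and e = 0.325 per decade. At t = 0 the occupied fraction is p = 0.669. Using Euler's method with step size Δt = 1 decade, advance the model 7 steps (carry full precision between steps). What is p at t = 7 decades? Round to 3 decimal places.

0.355

Update rule: p ← p + [c·p·(1−p) − e·p]·Δt with Δt = 1.
  1  |  dp/dt·Δt = -0.116670  |  p_1 = 0.552330
  2  |  dp/dt·Δt = -0.067003  |  p_2 = 0.485327
  3  |  dp/dt·Δt = -0.044079  |  p_3 = 0.441247
  4  |  dp/dt·Δt = -0.031226  |  p_4 = 0.410021
  5  |  dp/dt·Δt = -0.023191  |  p_5 = 0.386831
  6  |  dp/dt·Δt = -0.017797  |  p_6 = 0.369033
  7  |  dp/dt·Δt = -0.013990  |  p_7 = 0.355043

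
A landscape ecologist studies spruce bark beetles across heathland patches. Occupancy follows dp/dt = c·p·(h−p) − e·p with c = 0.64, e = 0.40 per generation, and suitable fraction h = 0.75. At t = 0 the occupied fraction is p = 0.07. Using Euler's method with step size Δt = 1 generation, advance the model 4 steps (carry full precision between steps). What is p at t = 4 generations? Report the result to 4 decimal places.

0.0797

Update rule: p ← p + [c·p·(h−p) − e·p]·Δt with Δt = 1.
p: 0.07000 → 0.07246  (Δp = +0.00246)
p: 0.07246 → 0.07490  (Δp = +0.00244)
p: 0.07490 → 0.07730  (Δp = +0.00240)
p: 0.07730 → 0.07966  (Δp = +0.00236)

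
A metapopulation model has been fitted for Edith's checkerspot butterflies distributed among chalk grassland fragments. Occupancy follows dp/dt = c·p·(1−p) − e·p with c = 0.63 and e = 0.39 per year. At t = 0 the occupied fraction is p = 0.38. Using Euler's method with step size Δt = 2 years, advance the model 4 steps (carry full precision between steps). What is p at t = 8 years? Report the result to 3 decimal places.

Update rule: p ← p + [c·p·(1−p) − e·p]·Δt with Δt = 2.
  1  |  dp/dt·Δt = +0.000456  |  p_1 = 0.380456
  2  |  dp/dt·Δt = +0.000238  |  p_2 = 0.380694
  3  |  dp/dt·Δt = +0.000124  |  p_3 = 0.380818
  4  |  dp/dt·Δt = +0.000065  |  p_4 = 0.380882

0.381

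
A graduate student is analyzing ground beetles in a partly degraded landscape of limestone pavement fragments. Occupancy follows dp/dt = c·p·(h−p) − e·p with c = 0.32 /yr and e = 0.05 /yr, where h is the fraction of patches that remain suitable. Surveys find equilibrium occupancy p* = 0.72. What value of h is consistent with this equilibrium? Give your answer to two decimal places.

0.88

At equilibrium c(h−p*) = e, so h = p* + e/c.
h = 0.72 + 0.05/0.32 = 0.72 + 0.1562 = 0.8762.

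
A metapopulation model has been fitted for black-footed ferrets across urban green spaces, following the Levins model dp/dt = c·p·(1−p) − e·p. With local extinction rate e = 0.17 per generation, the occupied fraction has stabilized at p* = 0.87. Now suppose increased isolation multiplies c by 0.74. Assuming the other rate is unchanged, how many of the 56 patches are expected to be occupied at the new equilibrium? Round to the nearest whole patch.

Balance c(1−p*) = e gives c = e/(1 − 0.87000) = 0.17/0.13000 = 1.30769.
New p* = 1 − e/c = 1 − 0.17000/0.96769 = 0.82432.
Expected occupied = 56 × 0.82432 = 46.16 ≈ 46.

46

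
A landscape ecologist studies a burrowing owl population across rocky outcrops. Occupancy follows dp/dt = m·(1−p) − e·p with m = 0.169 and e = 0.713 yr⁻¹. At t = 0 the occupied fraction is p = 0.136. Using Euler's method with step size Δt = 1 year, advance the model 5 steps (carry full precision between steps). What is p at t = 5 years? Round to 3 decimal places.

0.192

Update rule: p ← p + [m·(1−p) − e·p]·Δt with Δt = 1.
p: 0.13600 → 0.18505  (Δp = +0.04905)
p: 0.18505 → 0.19084  (Δp = +0.00579)
p: 0.19084 → 0.19152  (Δp = +0.00068)
p: 0.19152 → 0.19160  (Δp = +0.00008)
p: 0.19160 → 0.19161  (Δp = +0.00001)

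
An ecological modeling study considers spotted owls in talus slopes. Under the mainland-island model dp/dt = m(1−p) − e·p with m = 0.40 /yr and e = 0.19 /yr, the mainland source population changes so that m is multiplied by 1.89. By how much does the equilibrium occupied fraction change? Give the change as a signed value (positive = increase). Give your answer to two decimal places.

Before: p* = 0.40/(0.40+0.19) = 0.6780.
After: m = 0.756, e = 0.19; p* = 0.756/0.9460 = 0.7992.
Δp* = 0.7992 − 0.6780 = +0.1212.

0.12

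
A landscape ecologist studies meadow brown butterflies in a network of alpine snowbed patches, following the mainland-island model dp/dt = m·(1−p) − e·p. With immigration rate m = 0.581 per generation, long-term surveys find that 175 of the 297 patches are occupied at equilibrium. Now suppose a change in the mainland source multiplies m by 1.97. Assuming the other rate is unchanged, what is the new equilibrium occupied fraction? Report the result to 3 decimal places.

Observed p* = 175/297 = 0.58923.
Balance m(1−p*) = e·p* gives e = m(1−p*)/p* = 0.581×0.41077/0.58923 = 0.40503.
New p* = m/(m+e) = 1.14457/(1.14457+0.40503) = 0.73862.

0.739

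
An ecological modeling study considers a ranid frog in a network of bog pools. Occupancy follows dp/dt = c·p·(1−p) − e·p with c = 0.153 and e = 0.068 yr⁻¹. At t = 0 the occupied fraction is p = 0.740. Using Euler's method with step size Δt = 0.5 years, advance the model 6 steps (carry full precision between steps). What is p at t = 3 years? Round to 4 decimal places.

Update rule: p ← p + [c·p·(1−p) − e·p]·Δt with Δt = 0.5.
t = 0.5: p = 0.74000 + (-0.01044) = 0.72956
t = 1: p = 0.72956 + (-0.00971) = 0.71985
t = 1.5: p = 0.71985 + (-0.00905) = 0.71080
t = 2: p = 0.71080 + (-0.00844) = 0.70236
t = 2.5: p = 0.70236 + (-0.00789) = 0.69447
t = 3: p = 0.69447 + (-0.00738) = 0.68709

0.6871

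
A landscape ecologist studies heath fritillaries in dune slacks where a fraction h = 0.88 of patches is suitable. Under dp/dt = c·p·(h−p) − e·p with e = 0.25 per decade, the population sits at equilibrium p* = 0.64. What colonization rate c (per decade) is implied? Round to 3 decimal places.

At equilibrium c(h−p*) = e, so c = e/(h−p*).
c = 0.25/(0.88 − 0.64) = 0.25/0.2400 = 1.0417.

1.042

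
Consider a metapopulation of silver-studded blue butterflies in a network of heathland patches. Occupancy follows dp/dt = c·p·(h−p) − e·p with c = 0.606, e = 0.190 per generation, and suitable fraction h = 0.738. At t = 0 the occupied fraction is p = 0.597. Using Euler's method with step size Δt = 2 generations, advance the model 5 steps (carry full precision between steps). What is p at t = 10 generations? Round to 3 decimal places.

0.427

Update rule: p ← p + [c·p·(h−p) − e·p]·Δt with Δt = 2.
step 1: Δp = -0.12484, p = 0.47216
step 2: Δp = -0.02729, p = 0.44487
step 3: Δp = -0.01100, p = 0.43387
step 4: Δp = -0.00494, p = 0.42893
step 5: Δp = -0.00232, p = 0.42661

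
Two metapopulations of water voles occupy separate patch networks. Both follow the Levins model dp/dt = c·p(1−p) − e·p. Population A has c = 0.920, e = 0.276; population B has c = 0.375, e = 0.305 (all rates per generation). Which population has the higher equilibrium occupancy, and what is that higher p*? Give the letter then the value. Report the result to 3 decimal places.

A, 0.700

A: p*_A = 1 − 0.276/0.920 = 0.7000.
B: p*_B = 1 − 0.305/0.375 = 0.1867.
A is higher at 0.7000.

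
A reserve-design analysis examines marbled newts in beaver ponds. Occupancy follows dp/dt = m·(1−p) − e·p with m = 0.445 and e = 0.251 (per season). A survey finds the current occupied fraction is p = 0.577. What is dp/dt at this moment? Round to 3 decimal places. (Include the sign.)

0.043

Colonization term: m·(1−p) = 0.445×0.4230 = 0.18824.
Extinction term: e·p = 0.14483.
dp/dt = 0.18824 − 0.14483 = 0.04341.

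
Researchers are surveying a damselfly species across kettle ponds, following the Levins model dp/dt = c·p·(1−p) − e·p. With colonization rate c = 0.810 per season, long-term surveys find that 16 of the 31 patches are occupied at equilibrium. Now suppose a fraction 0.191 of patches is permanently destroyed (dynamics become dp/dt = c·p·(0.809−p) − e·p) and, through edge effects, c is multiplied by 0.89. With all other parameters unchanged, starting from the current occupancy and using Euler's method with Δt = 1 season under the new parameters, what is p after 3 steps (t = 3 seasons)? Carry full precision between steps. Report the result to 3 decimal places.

Observed p* = 16/31 = 0.51613.
Balance c(1−p*) = e gives e = 0.810×(1 − 0.51613) = 0.39194.
Starting from p₀ = 0.51613; update p ← p + (dp/dt)·Δt with the new parameters.
  1  |  dp/dt·Δt = -0.093319  |  p_1 = 0.422810
  2  |  dp/dt·Δt = -0.048002  |  p_2 = 0.374808
  3  |  dp/dt·Δt = -0.029582  |  p_3 = 0.345226

0.345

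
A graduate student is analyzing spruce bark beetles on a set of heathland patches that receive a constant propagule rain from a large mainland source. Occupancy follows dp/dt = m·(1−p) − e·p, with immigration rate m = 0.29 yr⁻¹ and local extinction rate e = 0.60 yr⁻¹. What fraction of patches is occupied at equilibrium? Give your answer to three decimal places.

0.326

Setting dp/dt = 0: m − m·p* = e·p*, so m = (m+e)·p*.
p* = m/(m+e) = 0.29/(0.29+0.60) = 0.29/0.8900 = 0.3258.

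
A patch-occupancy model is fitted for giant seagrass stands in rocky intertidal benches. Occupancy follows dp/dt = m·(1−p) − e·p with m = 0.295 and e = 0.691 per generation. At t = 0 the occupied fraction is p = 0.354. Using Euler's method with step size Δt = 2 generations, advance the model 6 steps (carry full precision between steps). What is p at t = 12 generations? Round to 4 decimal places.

Update rule: p ← p + [m·(1−p) − e·p]·Δt with Δt = 2.
t = 2: p = 0.35400 + (-0.10809) = 0.24591
t = 4: p = 0.24591 + (+0.10506) = 0.35097
t = 6: p = 0.35097 + (-0.10212) = 0.24885
t = 8: p = 0.24885 + (+0.09926) = 0.34811
t = 10: p = 0.34811 + (-0.09648) = 0.25163
t = 12: p = 0.25163 + (+0.09378) = 0.34541

0.3454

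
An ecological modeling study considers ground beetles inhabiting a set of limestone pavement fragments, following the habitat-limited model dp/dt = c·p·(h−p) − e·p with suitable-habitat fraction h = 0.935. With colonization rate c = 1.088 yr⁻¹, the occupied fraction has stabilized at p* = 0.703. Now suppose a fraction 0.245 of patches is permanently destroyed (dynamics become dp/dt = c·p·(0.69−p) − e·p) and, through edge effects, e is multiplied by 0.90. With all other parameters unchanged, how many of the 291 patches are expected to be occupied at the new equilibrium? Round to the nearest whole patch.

Balance c(h−p*) = e gives e = 1.088×(0.935 − 0.70300) = 0.25242.
New p* = 0.69 − e/c = 0.69 − 0.22718/1.08800 = 0.48119.
Expected occupied = 291 × 0.48119 = 140.03 ≈ 140.

140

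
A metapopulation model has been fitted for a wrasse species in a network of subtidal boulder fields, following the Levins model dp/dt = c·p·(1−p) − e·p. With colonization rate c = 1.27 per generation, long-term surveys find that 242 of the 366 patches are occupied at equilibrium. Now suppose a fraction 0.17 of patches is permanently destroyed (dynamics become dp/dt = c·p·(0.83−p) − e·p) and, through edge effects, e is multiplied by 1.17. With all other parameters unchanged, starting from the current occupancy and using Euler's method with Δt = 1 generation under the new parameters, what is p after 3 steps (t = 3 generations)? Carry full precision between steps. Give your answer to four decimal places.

Observed p* = 242/366 = 0.66120.
Balance c(1−p*) = e gives e = 1.27×(1 − 0.66120) = 0.43027.
Starting from p₀ = 0.66120; update p ← p + (dp/dt)·Δt with the new parameters.
step 1: Δp = -0.19112, p = 0.47008
step 2: Δp = -0.02178, p = 0.44831
step 3: Δp = -0.00837, p = 0.43994

0.4399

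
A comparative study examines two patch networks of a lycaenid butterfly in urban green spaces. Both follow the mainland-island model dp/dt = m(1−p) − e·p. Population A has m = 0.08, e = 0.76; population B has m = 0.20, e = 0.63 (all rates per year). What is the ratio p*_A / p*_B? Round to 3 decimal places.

A: p*_A = m/(m+e) = 0.08/0.8400 = 0.0952.
B: p*_B = 0.20/0.8300 = 0.2410.
p*_A / p*_B = 0.0952/0.2410 = 0.3952.

0.395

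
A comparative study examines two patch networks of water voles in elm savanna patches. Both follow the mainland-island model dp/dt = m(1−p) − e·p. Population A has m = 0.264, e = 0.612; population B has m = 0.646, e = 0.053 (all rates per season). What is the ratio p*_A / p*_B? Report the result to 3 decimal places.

0.326

A: p*_A = m/(m+e) = 0.264/0.8760 = 0.3014.
B: p*_B = 0.646/0.6990 = 0.9242.
p*_A / p*_B = 0.3014/0.9242 = 0.3261.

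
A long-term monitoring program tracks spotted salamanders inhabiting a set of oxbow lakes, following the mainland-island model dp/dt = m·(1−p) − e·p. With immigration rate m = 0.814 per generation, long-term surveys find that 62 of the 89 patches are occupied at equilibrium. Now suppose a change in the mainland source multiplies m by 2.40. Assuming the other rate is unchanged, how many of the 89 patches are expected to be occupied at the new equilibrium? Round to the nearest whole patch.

75

Observed p* = 62/89 = 0.69663.
Balance m(1−p*) = e·p* gives e = m(1−p*)/p* = 0.814×0.30337/0.69663 = 0.35448.
New p* = m/(m+e) = 1.95360/(1.95360+0.35448) = 0.84642.
Expected occupied = 89 × 0.84642 = 75.33 ≈ 75.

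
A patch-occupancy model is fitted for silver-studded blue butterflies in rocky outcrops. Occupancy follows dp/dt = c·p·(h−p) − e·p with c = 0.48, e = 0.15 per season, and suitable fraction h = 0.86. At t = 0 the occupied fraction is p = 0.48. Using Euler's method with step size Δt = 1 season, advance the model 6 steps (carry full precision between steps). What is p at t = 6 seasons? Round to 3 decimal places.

Update rule: p ← p + [c·p·(h−p) − e·p]·Δt with Δt = 1.
  1  |  dp/dt·Δt = +0.015552  |  p_1 = 0.495552
  2  |  dp/dt·Δt = +0.012357  |  p_2 = 0.507909
  3  |  dp/dt·Δt = +0.009652  |  p_3 = 0.517561
  4  |  dp/dt·Δt = +0.007438  |  p_4 = 0.524999
  5  |  dp/dt·Δt = +0.005670  |  p_5 = 0.530669
  6  |  dp/dt·Δt = +0.004287  |  p_6 = 0.534956

0.535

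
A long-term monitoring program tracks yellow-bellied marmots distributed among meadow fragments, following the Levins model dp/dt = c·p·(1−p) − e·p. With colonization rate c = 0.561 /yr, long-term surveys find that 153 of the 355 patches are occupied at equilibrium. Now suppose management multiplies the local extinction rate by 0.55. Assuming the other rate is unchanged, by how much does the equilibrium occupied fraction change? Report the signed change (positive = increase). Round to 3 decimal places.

0.256

Observed p* = 153/355 = 0.43099.
Balance c(1−p*) = e gives e = 0.561×(1 − 0.43099) = 0.31921.
New p* = 1 − e/c = 1 − 0.17557/0.56100 = 0.68704.
Δp* = 0.68704 − 0.43099 = +0.25605.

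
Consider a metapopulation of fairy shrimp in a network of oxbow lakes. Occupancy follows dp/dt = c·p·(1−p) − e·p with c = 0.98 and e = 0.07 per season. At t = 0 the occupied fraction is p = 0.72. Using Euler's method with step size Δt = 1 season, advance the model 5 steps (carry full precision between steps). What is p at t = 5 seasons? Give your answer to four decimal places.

0.9286

Update rule: p ← p + [c·p·(1−p) − e·p]·Δt with Δt = 1.
t = 1: p = 0.72000 + (+0.14717) = 0.86717
t = 2: p = 0.86717 + (+0.05218) = 0.91935
t = 3: p = 0.91935 + (+0.00831) = 0.92766
t = 4: p = 0.92766 + (+0.00083) = 0.92849
t = 5: p = 0.92849 + (+0.00008) = 0.92856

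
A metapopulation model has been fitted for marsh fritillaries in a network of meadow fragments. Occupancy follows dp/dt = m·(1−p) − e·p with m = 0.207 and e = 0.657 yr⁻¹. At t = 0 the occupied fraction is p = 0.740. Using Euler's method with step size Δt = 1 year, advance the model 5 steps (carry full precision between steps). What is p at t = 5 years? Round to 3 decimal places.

Update rule: p ← p + [m·(1−p) − e·p]·Δt with Δt = 1.
  1  |  dp/dt·Δt = -0.432360  |  p_1 = 0.307640
  2  |  dp/dt·Δt = -0.058801  |  p_2 = 0.248839
  3  |  dp/dt·Δt = -0.007997  |  p_3 = 0.240842
  4  |  dp/dt·Δt = -0.001088  |  p_4 = 0.239755
  5  |  dp/dt·Δt = -0.000148  |  p_5 = 0.239607

0.240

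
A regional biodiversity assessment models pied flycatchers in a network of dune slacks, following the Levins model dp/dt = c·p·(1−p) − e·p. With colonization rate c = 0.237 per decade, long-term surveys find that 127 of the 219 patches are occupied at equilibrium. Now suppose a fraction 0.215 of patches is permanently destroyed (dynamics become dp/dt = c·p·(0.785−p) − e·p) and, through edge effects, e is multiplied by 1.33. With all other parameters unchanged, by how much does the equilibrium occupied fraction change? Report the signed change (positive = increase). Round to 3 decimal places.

Observed p* = 127/219 = 0.57991.
Balance c(1−p*) = e gives e = 0.237×(1 − 0.57991) = 0.09956.
New p* = 0.785 − e/c = 0.785 − 0.13241/0.23700 = 0.22631.
Δp* = 0.22631 − 0.57991 = -0.35360.

-0.354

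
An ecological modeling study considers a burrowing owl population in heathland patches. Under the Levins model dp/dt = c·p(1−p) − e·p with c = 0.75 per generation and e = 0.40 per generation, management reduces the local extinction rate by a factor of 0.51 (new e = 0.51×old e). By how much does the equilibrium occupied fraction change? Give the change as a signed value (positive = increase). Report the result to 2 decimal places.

Before: p* = 1 − 0.40/0.75 = 0.4667.
After the change, c = 0.75, e = 0.204, so p* = 1 − 0.204/0.75 = 0.7280.
Δp* = 0.7280 − 0.4667 = +0.2613.

0.26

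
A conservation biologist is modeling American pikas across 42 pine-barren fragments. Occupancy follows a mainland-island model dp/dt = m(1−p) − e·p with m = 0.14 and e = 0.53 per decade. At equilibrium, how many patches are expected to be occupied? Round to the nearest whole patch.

p* = m/(m+e) = 0.14/0.6700 = 0.2090.
Expected occupied patches = N × p* = 42 × 0.2090 = 8.78 ≈ 9.

9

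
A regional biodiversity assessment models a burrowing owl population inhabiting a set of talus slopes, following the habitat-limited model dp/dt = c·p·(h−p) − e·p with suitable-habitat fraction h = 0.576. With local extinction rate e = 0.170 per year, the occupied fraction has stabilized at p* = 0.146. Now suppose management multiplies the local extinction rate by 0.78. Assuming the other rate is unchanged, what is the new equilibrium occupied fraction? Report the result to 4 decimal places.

Balance c(h−p*) = e gives c = e/(0.576 − 0.14600) = 0.170/0.43000 = 0.39535.
New p* = 0.576 − e/c = 0.576 − 0.13260/0.39535 = 0.24060.

0.2406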